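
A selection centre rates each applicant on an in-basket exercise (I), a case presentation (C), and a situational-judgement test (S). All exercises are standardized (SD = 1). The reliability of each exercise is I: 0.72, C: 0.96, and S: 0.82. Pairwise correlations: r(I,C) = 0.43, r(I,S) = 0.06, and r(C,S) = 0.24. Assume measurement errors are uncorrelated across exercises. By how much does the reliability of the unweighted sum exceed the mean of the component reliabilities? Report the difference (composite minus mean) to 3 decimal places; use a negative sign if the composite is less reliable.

Var(sum) = 3 + 1.46 = 4.46; true-score variance = 2.5 + 1.46 = 3.96; composite reliability = 0.8879.
Mean component reliability = 0.8333.
Difference = 0.8879 − 0.8333 = 0.055.

0.055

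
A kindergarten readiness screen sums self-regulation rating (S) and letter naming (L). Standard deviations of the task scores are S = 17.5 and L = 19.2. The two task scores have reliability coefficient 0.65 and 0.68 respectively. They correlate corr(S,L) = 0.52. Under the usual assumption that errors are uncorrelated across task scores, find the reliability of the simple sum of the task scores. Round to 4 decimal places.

Var(S+L) = 17.5² + 19.2² + 2·[17.5·19.2·0.52] = 674.89 + 349.44 = 1024.33.
Because errors are independent across components, Cov(Tᵢ,Tⱼ) = Cov(Xᵢ,Xⱼ); the off-diagonal part of the true-score variance is the same as above.
True-score variance = [17.5²·0.65 + 19.2²·0.68] + 349.44 = 449.738 + 349.44 = 799.178.
Reliability = 799.178 / 1024.33 = 0.7802.

0.7802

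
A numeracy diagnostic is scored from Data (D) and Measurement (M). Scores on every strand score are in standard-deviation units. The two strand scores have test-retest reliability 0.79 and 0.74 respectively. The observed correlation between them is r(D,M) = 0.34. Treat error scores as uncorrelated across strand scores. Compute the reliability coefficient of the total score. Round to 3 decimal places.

Var(D+M) = 2 + 2·[0.34] = 2 + 0.68 = 2.68.
Because errors are independent across components, Cov(Tᵢ,Tⱼ) = Cov(Xᵢ,Xⱼ); the off-diagonal part of the true-score variance is the same as above.
True-score variance = [0.79 + 0.74] + 0.68 = 1.53 + 0.68 = 2.21.
Reliability = 2.21 / 2.68 = 0.825.

0.825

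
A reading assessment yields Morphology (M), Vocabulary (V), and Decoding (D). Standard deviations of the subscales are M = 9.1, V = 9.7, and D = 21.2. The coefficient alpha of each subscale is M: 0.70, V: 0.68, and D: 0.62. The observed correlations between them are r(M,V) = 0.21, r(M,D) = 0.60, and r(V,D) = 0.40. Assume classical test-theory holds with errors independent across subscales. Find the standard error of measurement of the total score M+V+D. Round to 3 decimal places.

Var(total) = 626.34 + 433.089 = 1059.43.
True-score variance = 400.601 + 433.089 = 833.69, so reliability = 0.7869.
Error variance = 1059.43 − 833.69 = 225.739; SEM = √225.739 = 15.025.

15.025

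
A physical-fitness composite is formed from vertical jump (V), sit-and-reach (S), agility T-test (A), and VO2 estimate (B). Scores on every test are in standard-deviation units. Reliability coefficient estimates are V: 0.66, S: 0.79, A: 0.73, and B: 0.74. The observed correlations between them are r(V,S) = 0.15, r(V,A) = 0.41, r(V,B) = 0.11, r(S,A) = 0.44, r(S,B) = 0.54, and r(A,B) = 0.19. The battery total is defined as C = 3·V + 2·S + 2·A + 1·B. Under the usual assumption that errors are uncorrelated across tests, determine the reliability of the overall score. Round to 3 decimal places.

Var(C) = 3² + 2² + 2² + 1 + 2·[6·0.15 + 6·0.41 + 3·0.11 + 4·0.44 + 2·0.54 + 2·0.19] = 18 + 13.82 = 31.82.
With uncorrelated errors the cross-covariances are all true-score covariance, so they carry over unchanged; only the diagonal terms shrink to ρᵢσᵢ².
True-score variance = [3²·0.66 + 2²·0.79 + 2²·0.73 + 0.74] + 13.82 = 12.76 + 13.82 = 26.58.
Reliability = 26.58 / 31.82 = 0.835.

0.835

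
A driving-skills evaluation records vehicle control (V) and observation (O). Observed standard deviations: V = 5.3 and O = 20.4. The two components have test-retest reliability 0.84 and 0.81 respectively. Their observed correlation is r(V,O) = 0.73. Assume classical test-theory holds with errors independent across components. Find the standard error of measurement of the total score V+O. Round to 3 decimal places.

9.141

Var(total) = 444.25 + 157.855 = 602.105.
True-score variance = 360.685 + 157.855 = 518.54, so reliability = 0.8612.
Error variance = 602.105 − 518.54 = 83.5648; SEM = √83.5648 = 9.141.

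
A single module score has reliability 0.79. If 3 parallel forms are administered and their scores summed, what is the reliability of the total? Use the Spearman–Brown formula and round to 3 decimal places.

0.919

ρ_k = kρ / (1 + (k−1)ρ) = 3·0.79 / (1 + 2·0.79) = 2.370 / 2.580 = 0.919.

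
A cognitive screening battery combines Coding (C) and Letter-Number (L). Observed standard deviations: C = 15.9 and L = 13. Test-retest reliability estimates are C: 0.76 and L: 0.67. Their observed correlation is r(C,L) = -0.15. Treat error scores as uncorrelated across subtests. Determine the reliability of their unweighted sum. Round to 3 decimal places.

0.676

Var(C+L) = 15.9² + 13² + 2·[15.9·13·(-0.15)] = 421.81 − 62.01 = 359.8.
Because errors are independent across components, Cov(Tᵢ,Tⱼ) = Cov(Xᵢ,Xⱼ); the off-diagonal part of the true-score variance is the same as above.
True-score variance = [15.9²·0.76 + 13²·0.67] − 62.01 = 305.366 − 62.01 = 243.356.
Reliability = 243.356 / 359.8 = 0.676.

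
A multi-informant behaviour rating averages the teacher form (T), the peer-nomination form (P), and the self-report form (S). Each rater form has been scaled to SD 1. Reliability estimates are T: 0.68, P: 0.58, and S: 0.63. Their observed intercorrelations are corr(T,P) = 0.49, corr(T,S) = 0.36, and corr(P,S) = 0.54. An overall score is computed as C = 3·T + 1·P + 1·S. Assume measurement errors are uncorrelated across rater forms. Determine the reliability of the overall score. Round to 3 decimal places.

0.786

Var(C) = 3² + 1 + 1 + 2·[3·0.49 + 3·0.36 + 0.54] = 11 + 6.18 = 17.18.
With uncorrelated errors the cross-covariances are all true-score covariance, so they carry over unchanged; only the diagonal terms shrink to ρᵢσᵢ².
True-score variance = [3²·0.68 + 0.58 + 0.63] + 6.18 = 7.33 + 6.18 = 13.51.
Reliability = 13.51 / 17.18 = 0.786.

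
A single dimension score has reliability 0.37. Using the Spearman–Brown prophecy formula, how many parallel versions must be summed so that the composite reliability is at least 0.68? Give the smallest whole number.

4

k ≥ ρ*(1−ρ₁)/(ρ₁(1−ρ*)) = 0.68·0.63 / (0.37·0.32) = 3.618.
Smallest integer k = 4.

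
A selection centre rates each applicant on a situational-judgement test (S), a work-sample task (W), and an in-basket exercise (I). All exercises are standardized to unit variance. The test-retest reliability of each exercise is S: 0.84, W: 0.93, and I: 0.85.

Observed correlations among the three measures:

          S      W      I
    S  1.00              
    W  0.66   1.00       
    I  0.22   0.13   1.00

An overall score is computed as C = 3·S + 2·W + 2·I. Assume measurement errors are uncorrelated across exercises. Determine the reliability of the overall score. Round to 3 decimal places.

0.919

Var(C) = 3² + 2² + 2² + 2·[6·0.66 + 6·0.22 + 4·0.13] = 17 + 11.6 = 28.6.
With uncorrelated errors the cross-covariances are all true-score covariance, so they carry over unchanged; only the diagonal terms shrink to ρᵢσᵢ².
True-score variance = [3²·0.84 + 2²·0.93 + 2²·0.85] + 11.6 = 14.68 + 11.6 = 26.28.
Reliability = 26.28 / 28.6 = 0.919.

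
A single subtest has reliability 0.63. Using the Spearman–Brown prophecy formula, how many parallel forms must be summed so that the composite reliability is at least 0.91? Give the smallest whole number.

6

k ≥ ρ*(1−ρ₁)/(ρ₁(1−ρ*)) = 0.91·0.37 / (0.63·0.09) = 5.938.
Smallest integer k = 6.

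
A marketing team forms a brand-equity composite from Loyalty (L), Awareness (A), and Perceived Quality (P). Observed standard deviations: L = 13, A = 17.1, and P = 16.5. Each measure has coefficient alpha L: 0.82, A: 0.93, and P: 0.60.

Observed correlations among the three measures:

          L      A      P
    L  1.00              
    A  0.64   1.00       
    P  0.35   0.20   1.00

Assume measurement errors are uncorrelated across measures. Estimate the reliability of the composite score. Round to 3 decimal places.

0.875

Var(L+A+P) = 13² + 17.1² + 16.5² + 2·[13·17.1·0.64 + 13·16.5·0.35 + 17.1·16.5·0.20] = 733.66 + 547.554 = 1281.21.
Because errors are independent across components, Cov(Tᵢ,Tⱼ) = Cov(Xᵢ,Xⱼ); the off-diagonal part of the true-score variance is the same as above.
True-score variance = [13²·0.82 + 17.1²·0.93 + 16.5²·0.60] + 547.554 = 573.871 + 547.554 = 1121.43.
Reliability = 1121.43 / 1281.21 = 0.875.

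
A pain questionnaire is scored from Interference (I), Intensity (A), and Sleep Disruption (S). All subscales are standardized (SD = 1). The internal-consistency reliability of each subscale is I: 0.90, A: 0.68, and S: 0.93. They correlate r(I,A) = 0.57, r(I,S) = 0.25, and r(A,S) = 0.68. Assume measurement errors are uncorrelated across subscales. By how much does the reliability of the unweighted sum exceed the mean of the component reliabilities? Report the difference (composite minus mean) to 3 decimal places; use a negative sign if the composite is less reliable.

0.082

Var(sum) = 3 + 3 = 6; true-score variance = 2.51 + 3 = 5.51; composite reliability = 0.9183.
Mean component reliability = 0.8367.
Difference = 0.9183 − 0.8367 = 0.082.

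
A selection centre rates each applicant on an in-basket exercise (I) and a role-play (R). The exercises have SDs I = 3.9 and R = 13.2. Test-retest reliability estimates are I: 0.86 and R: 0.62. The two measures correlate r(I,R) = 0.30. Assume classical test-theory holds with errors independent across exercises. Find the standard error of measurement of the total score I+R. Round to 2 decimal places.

8.27

Var(total) = 189.45 + 30.888 = 220.338.
True-score variance = 121.109 + 30.888 = 151.997, so reliability = 0.6898.
Error variance = 220.338 − 151.997 = 68.3406; SEM = √68.3406 = 8.27.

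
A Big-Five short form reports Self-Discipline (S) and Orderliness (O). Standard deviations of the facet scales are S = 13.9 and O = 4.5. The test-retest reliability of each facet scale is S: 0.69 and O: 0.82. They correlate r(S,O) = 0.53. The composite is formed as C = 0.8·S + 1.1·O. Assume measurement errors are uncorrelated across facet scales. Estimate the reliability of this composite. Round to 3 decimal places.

0.793

Var(C) = 0.8²·13.9² + 1.1²·4.5² + 2·[0.88·13.9·4.5·0.53] = 148.157 + 58.3466 = 206.504.
Because errors are independent across components, Cov(Tᵢ,Tⱼ) = Cov(Xᵢ,Xⱼ); the off-diagonal part of the true-score variance is the same as above.
True-score variance = [0.8²·13.9²·0.69 + 1.1²·4.5²·0.82] + 58.3466 = 105.414 + 58.3466 = 163.76.
Reliability = 163.76 / 206.504 = 0.793.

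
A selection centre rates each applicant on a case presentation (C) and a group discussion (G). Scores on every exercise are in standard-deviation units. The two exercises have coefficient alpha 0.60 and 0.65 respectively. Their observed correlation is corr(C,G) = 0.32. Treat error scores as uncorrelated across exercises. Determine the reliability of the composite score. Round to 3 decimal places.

Var(C+G) = 2 + 2·[0.32] = 2 + 0.64 = 2.64.
Because errors are independent across components, Cov(Tᵢ,Tⱼ) = Cov(Xᵢ,Xⱼ); the off-diagonal part of the true-score variance is the same as above.
True-score variance = [0.60 + 0.65] + 0.64 = 1.25 + 0.64 = 1.89.
Reliability = 1.89 / 2.64 = 0.716.

0.716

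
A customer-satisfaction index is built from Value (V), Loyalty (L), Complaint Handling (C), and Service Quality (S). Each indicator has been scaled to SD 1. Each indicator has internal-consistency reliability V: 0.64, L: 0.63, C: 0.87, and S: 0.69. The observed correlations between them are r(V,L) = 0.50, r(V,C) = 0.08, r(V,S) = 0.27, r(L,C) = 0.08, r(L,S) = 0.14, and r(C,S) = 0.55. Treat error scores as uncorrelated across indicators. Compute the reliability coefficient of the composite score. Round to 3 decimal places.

Var(V+L+C+S) = 4 + 2·[0.50 + 0.08 + 0.27 + 0.08 + 0.14 + 0.55] = 4 + 3.24 = 7.24.
Because errors are independent across components, Cov(Tᵢ,Tⱼ) = Cov(Xᵢ,Xⱼ); the off-diagonal part of the true-score variance is the same as above.
True-score variance = [0.64 + 0.63 + 0.87 + 0.69] + 3.24 = 2.83 + 3.24 = 6.07.
Reliability = 6.07 / 7.24 = 0.838.

0.838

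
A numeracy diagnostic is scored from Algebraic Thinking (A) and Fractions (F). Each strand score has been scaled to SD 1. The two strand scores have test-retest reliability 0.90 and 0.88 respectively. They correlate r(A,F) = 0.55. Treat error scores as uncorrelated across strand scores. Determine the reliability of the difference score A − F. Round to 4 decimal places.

0.7556

Var(A−F) = 1 + 1 − 2·0.55 = 2 − 1.1 = 0.9.
Because errors are independent across components, Cov(Tᵢ,Tⱼ) = Cov(Xᵢ,Xⱼ); the off-diagonal part of the true-score variance is the same as above.
True-score variance = [0.90 + 0.88] − 1.1 = 1.78 − 1.1 = 0.68.
Reliability = 0.68 / 0.9 = 0.7556.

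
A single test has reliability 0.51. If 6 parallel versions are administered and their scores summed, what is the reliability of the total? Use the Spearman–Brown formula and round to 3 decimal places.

ρ_k = kρ / (1 + (k−1)ρ) = 6·0.51 / (1 + 5·0.51) = 3.060 / 3.550 = 0.862.

0.862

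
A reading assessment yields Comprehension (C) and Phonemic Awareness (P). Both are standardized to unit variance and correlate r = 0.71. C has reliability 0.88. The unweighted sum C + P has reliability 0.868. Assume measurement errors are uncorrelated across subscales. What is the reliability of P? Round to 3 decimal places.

0.669

Var(C+P) = 2 + 2·0.71 = 3.420.
True-score variance = ρ_C + ρ_P + 2·0.71, so 0.868 = (0.88 + ρ_P + 1.42) / 3.420.
ρ_P = 0.868·3.420 − 0.88 − 1.42 = 0.669.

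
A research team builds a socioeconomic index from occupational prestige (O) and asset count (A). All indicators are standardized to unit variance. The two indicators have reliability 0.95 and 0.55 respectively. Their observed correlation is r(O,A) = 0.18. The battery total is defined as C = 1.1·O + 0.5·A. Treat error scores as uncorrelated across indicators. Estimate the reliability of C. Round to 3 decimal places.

Var(C) = 1.1² + 0.5² + 2·[0.55·0.18] = 1.46 + 0.198 = 1.658.
With uncorrelated errors the cross-covariances are all true-score covariance, so they carry over unchanged; only the diagonal terms shrink to ρᵢσᵢ².
True-score variance = [1.1²·0.95 + 0.5²·0.55] + 0.198 = 1.287 + 0.198 = 1.485.
Reliability = 1.485 / 1.658 = 0.896.

0.896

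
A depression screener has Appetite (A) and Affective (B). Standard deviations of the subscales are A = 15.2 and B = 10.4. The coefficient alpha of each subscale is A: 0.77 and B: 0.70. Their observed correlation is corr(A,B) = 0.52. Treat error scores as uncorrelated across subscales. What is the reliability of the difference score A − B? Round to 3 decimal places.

0.510

Var(A−B) = 15.2² + 10.4² − 2·15.2·10.4·0.52 = 339.2 − 164.403 = 174.797.
With uncorrelated errors the cross-covariances are all true-score covariance, so they carry over unchanged; only the diagonal terms shrink to ρᵢσᵢ².
True-score variance = [15.2²·0.77 + 10.4²·0.70] − 164.403 = 253.613 − 164.403 = 89.2096.
Reliability = 89.2096 / 174.797 = 0.510.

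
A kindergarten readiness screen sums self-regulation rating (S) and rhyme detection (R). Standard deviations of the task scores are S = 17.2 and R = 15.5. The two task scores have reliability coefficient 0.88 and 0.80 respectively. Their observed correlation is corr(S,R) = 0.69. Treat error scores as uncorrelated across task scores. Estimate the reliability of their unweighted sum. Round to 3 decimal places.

0.908

Var(S+R) = 17.2² + 15.5² + 2·[17.2·15.5·0.69] = 536.09 + 367.908 = 903.998.
With uncorrelated errors the cross-covariances are all true-score covariance, so they carry over unchanged; only the diagonal terms shrink to ρᵢσᵢ².
True-score variance = [17.2²·0.88 + 15.5²·0.80] + 367.908 = 452.539 + 367.908 = 820.447.
Reliability = 820.447 / 903.998 = 0.908.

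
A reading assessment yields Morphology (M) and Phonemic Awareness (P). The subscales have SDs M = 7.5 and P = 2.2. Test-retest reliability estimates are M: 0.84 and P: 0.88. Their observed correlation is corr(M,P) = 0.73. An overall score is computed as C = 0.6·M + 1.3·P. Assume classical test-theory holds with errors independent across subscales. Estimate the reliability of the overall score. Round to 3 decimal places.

Var(C) = 0.6²·7.5² + 1.3²·2.2² + 2·[0.78·7.5·2.2·0.73] = 28.4296 + 18.7902 = 47.2198.
Because errors are independent across components, Cov(Tᵢ,Tⱼ) = Cov(Xᵢ,Xⱼ); the off-diagonal part of the true-score variance is the same as above.
True-score variance = [0.6²·7.5²·0.84 + 1.3²·2.2²·0.88] + 18.7902 = 24.208 + 18.7902 = 42.9982.
Reliability = 42.9982 / 47.2198 = 0.911.

0.911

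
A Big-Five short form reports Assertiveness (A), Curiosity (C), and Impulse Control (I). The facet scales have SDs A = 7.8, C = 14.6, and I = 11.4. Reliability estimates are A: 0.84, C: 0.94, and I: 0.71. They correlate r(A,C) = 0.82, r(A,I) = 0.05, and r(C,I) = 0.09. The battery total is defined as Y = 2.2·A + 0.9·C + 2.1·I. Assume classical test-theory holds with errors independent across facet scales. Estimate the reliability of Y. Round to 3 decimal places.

0.852

Var(Y) = 2.2²·7.8² + 0.9²·14.6² + 2.1²·11.4² + 2·[1.98·7.8·14.6·0.82 + 4.62·7.8·11.4·0.05 + 1.89·14.6·11.4·0.09] = 1040.25 + 467.495 = 1507.74.
Because errors are independent across components, Cov(Tᵢ,Tⱼ) = Cov(Xᵢ,Xⱼ); the off-diagonal part of the true-score variance is the same as above.
True-score variance = [2.2²·7.8²·0.84 + 0.9²·14.6²·0.94 + 2.1²·11.4²·0.71] + 467.495 = 816.569 + 467.495 = 1284.06.
Reliability = 1284.06 / 1507.74 = 0.852.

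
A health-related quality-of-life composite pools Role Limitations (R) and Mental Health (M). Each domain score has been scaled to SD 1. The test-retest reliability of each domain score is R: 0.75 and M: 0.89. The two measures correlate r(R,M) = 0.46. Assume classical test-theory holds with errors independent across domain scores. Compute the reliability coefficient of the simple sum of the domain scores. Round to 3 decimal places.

0.877

Var(R+M) = 2 + 2·[0.46] = 2 + 0.92 = 2.92.
Under uncorrelated errors the observed covariances equal the true-score covariances, so only the own-variance terms attenuate.
True-score variance = [0.75 + 0.89] + 0.92 = 1.64 + 0.92 = 2.56.
Reliability = 2.56 / 2.92 = 0.877.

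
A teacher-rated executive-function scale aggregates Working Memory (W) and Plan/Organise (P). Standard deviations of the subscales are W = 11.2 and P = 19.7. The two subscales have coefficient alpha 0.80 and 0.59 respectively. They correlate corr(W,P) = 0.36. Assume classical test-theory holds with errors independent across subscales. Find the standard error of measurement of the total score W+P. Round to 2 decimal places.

Var(total) = 513.53 + 158.861 = 672.391.
True-score variance = 329.325 + 158.861 = 488.186, so reliability = 0.7260.
Error variance = 672.391 − 488.186 = 184.205; SEM = √184.205 = 13.57.

13.57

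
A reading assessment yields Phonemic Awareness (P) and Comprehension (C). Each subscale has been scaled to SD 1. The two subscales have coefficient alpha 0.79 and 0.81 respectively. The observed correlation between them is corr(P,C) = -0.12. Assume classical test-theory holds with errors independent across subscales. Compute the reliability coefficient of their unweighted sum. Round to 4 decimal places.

0.7727

Var(P+C) = 2 + 2·[(-0.12)] = 2 − 0.24 = 1.76.
With uncorrelated errors the cross-covariances are all true-score covariance, so they carry over unchanged; only the diagonal terms shrink to ρᵢσᵢ².
True-score variance = [0.79 + 0.81] − 0.24 = 1.6 − 0.24 = 1.36.
Reliability = 1.36 / 1.76 = 0.7727.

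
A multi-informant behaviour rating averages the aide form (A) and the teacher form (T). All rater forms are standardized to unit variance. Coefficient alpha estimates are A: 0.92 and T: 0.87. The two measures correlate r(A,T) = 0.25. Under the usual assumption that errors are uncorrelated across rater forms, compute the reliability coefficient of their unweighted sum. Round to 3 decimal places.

Var(A+T) = 2 + 2·[0.25] = 2 + 0.5 = 2.5.
With uncorrelated errors the cross-covariances are all true-score covariance, so they carry over unchanged; only the diagonal terms shrink to ρᵢσᵢ².
True-score variance = [0.92 + 0.87] + 0.5 = 1.79 + 0.5 = 2.29.
Reliability = 2.29 / 2.5 = 0.916.

0.916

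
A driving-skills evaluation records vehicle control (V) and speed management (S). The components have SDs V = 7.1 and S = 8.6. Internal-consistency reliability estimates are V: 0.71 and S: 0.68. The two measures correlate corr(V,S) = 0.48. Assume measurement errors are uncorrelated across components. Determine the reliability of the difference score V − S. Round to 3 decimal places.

0.418

Var(V−S) = 7.1² + 8.6² − 2·7.1·8.6·0.48 = 124.37 − 58.6176 = 65.7524.
Because errors are independent across components, Cov(Tᵢ,Tⱼ) = Cov(Xᵢ,Xⱼ); the off-diagonal part of the true-score variance is the same as above.
True-score variance = [7.1²·0.71 + 8.6²·0.68] − 58.6176 = 86.0839 − 58.6176 = 27.4663.
Reliability = 27.4663 / 65.7524 = 0.418.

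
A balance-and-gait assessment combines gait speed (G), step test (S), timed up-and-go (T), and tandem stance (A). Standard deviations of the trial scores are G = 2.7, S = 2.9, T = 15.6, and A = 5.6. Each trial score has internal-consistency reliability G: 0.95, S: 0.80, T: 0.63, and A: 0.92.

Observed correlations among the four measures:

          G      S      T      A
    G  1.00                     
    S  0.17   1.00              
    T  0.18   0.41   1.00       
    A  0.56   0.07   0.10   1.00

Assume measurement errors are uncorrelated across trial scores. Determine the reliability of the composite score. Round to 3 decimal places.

0.752

Var(G+S+T+A) = 2.7² + 2.9² + 15.6² + 5.6² + 2·[2.7·2.9·0.17 + 2.7·15.6·0.18 + 2.7·5.6·0.56 + 2.9·15.6·0.41 + 2.9·5.6·0.07 + 15.6·5.6·0.10] = 290.42 + 91.6022 = 382.022.
Under uncorrelated errors the observed covariances equal the true-score covariances, so only the own-variance terms attenuate.
True-score variance = [2.7²·0.95 + 2.9²·0.80 + 15.6²·0.63 + 5.6²·0.92] + 91.6022 = 195.822 + 91.6022 = 287.424.
Reliability = 287.424 / 382.022 = 0.752.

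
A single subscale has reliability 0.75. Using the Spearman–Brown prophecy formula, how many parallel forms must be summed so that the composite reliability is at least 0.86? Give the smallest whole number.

k ≥ ρ*(1−ρ₁)/(ρ₁(1−ρ*)) = 0.86·0.25 / (0.75·0.14) = 2.048.
Smallest integer k = 3.

3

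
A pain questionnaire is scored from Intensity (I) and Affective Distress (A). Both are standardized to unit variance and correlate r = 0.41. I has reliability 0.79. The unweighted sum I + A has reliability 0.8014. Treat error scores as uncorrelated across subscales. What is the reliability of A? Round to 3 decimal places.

Var(I+A) = 2 + 2·0.41 = 2.820.
True-score variance = ρ_I + ρ_A + 2·0.41, so 0.8014 = (0.79 + ρ_A + 0.82) / 2.820.
ρ_A = 0.8014·2.820 − 0.79 − 0.82 = 0.650.

0.650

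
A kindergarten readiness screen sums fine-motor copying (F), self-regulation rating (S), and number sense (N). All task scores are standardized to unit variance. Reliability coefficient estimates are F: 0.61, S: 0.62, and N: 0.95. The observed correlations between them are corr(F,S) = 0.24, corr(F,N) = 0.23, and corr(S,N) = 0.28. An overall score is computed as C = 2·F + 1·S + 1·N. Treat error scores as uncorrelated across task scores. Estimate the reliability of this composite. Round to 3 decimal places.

0.764

Var(C) = 2² + 1 + 1 + 2·[2·0.24 + 2·0.23 + 0.28] = 6 + 2.44 = 8.44.
Because errors are independent across components, Cov(Tᵢ,Tⱼ) = Cov(Xᵢ,Xⱼ); the off-diagonal part of the true-score variance is the same as above.
True-score variance = [2²·0.61 + 0.62 + 0.95] + 2.44 = 4.01 + 2.44 = 6.45.
Reliability = 6.45 / 8.44 = 0.764.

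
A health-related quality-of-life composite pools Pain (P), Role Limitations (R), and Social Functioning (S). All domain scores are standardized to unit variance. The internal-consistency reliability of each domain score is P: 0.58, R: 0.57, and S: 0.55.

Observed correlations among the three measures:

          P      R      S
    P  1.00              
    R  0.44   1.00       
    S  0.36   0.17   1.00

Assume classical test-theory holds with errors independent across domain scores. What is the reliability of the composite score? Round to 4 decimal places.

0.7368

Var(P+R+S) = 3 + 2·[0.44 + 0.36 + 0.17] = 3 + 1.94 = 4.94.
Under uncorrelated errors the observed covariances equal the true-score covariances, so only the own-variance terms attenuate.
True-score variance = [0.58 + 0.57 + 0.55] + 1.94 = 1.7 + 1.94 = 3.64.
Reliability = 3.64 / 4.94 = 0.7368.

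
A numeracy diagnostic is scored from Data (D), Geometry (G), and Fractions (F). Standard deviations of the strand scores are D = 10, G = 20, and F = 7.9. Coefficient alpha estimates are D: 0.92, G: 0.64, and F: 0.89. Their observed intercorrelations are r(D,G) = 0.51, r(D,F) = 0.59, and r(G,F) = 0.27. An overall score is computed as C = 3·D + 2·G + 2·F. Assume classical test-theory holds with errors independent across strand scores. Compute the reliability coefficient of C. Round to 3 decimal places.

Var(C) = 3²·10² + 2²·20² + 2²·7.9² + 2·[6·10·20·0.51 + 6·10·7.9·0.59 + 4·20·7.9·0.27] = 2749.64 + 2124.6 = 4874.24.
Because errors are independent across components, Cov(Tᵢ,Tⱼ) = Cov(Xᵢ,Xⱼ); the off-diagonal part of the true-score variance is the same as above.
True-score variance = [3²·10²·0.92 + 2²·20²·0.64 + 2²·7.9²·0.89] + 2124.6 = 2074.18 + 2124.6 = 4198.78.
Reliability = 4198.78 / 4874.24 = 0.861.

0.861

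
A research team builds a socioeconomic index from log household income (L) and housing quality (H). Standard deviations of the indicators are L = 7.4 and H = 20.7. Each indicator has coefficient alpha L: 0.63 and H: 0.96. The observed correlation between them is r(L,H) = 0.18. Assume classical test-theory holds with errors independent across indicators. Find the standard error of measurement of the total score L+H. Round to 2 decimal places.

Var(total) = 483.25 + 55.1448 = 538.395.
True-score variance = 445.849 + 55.1448 = 500.994, so reliability = 0.9305.
Error variance = 538.395 − 500.994 = 37.4008; SEM = √37.4008 = 6.12.

6.12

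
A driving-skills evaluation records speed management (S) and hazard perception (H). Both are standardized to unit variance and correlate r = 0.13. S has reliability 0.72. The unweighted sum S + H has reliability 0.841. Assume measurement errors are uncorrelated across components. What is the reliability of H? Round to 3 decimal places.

0.921

Var(S+H) = 2 + 2·0.13 = 2.260.
True-score variance = ρ_S + ρ_H + 2·0.13, so 0.841 = (0.72 + ρ_H + 0.26) / 2.260.
ρ_H = 0.841·2.260 − 0.72 − 0.26 = 0.921.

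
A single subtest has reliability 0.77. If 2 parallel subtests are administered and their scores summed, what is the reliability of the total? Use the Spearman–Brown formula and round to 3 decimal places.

0.870

ρ_k = kρ / (1 + (k−1)ρ) = 2·0.77 / (1 + 1·0.77) = 1.540 / 1.770 = 0.870.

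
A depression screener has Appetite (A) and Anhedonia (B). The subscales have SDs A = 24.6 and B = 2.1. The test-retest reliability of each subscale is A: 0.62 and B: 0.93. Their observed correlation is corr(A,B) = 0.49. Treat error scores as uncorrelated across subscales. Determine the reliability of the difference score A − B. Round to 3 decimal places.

Var(A−B) = 24.6² + 2.1² − 2·24.6·2.1·0.49 = 609.57 − 50.6268 = 558.943.
Under uncorrelated errors the observed covariances equal the true-score covariances, so only the own-variance terms attenuate.
True-score variance = [24.6²·0.62 + 2.1²·0.93] − 50.6268 = 379.301 − 50.6268 = 328.674.
Reliability = 328.674 / 558.943 = 0.588.

0.588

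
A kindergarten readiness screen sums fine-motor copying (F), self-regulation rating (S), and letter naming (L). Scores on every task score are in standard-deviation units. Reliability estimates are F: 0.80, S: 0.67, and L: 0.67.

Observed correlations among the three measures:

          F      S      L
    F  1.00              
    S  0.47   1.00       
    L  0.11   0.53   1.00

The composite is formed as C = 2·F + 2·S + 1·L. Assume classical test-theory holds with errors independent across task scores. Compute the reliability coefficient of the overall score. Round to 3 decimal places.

0.840

Var(C) = 2² + 2² + 1 + 2·[4·0.47 + 2·0.11 + 2·0.53] = 9 + 6.32 = 15.32.
With uncorrelated errors the cross-covariances are all true-score covariance, so they carry over unchanged; only the diagonal terms shrink to ρᵢσᵢ².
True-score variance = [2²·0.80 + 2²·0.67 + 0.67] + 6.32 = 6.55 + 6.32 = 12.87.
Reliability = 12.87 / 15.32 = 0.840.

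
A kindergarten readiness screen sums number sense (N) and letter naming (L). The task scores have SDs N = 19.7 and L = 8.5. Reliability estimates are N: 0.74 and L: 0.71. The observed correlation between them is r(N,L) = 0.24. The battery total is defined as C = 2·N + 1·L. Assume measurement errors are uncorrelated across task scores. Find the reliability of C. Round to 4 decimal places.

Var(C) = 2²·19.7² + 8.5² + 2·[2·19.7·8.5·0.24] = 1624.61 + 160.752 = 1785.36.
With uncorrelated errors the cross-covariances are all true-score covariance, so they carry over unchanged; only the diagonal terms shrink to ρᵢσᵢ².
True-score variance = [2²·19.7²·0.74 + 8.5²·0.71] + 160.752 = 1200.04 + 160.752 = 1360.8.
Reliability = 1360.8 / 1785.36 = 0.7622.

0.7622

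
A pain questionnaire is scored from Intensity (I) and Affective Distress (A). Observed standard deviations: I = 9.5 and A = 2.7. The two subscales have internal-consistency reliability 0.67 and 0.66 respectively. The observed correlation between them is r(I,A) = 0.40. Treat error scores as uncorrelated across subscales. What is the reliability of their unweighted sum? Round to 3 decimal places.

Var(I+A) = 9.5² + 2.7² + 2·[9.5·2.7·0.40] = 97.54 + 20.52 = 118.06.
Under uncorrelated errors the observed covariances equal the true-score covariances, so only the own-variance terms attenuate.
True-score variance = [9.5²·0.67 + 2.7²·0.66] + 20.52 = 65.2789 + 20.52 = 85.7989.
Reliability = 85.7989 / 118.06 = 0.727.

0.727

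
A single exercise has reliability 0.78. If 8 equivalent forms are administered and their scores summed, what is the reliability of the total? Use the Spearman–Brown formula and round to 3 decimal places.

ρ_k = kρ / (1 + (k−1)ρ) = 8·0.78 / (1 + 7·0.78) = 6.240 / 6.460 = 0.966.

0.966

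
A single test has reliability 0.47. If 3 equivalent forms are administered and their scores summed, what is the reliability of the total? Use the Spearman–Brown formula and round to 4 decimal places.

0.7268

ρ_k = kρ / (1 + (k−1)ρ) = 3·0.47 / (1 + 2·0.47) = 1.410 / 1.940 = 0.7268.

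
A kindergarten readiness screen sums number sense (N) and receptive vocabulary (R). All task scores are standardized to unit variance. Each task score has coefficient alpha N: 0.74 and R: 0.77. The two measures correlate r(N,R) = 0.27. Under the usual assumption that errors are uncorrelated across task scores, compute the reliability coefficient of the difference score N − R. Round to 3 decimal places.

Var(N−R) = 1 + 1 − 2·0.27 = 2 − 0.54 = 1.46.
Because errors are independent across components, Cov(Tᵢ,Tⱼ) = Cov(Xᵢ,Xⱼ); the off-diagonal part of the true-score variance is the same as above.
True-score variance = [0.74 + 0.77] − 0.54 = 1.51 − 0.54 = 0.97.
Reliability = 0.97 / 1.46 = 0.664.

0.664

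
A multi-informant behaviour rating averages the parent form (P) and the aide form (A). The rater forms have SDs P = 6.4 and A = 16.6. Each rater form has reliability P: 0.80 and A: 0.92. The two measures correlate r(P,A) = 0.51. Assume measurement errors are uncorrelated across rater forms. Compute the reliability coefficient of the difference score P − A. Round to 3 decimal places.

0.855

Var(P−A) = 6.4² + 16.6² − 2·6.4·16.6·0.51 = 316.52 − 108.365 = 208.155.
With uncorrelated errors the cross-covariances are all true-score covariance, so they carry over unchanged; only the diagonal terms shrink to ρᵢσᵢ².
True-score variance = [6.4²·0.80 + 16.6²·0.92] − 108.365 = 286.283 − 108.365 = 177.918.
Reliability = 177.918 / 208.155 = 0.855.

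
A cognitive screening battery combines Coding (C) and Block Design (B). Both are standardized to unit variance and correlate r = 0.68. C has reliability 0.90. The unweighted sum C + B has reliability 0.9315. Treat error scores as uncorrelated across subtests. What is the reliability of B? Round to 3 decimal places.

0.870

Var(C+B) = 2 + 2·0.68 = 3.360.
True-score variance = ρ_C + ρ_B + 2·0.68, so 0.9315 = (0.90 + ρ_B + 1.36) / 3.360.
ρ_B = 0.9315·3.360 − 0.90 − 1.36 = 0.870.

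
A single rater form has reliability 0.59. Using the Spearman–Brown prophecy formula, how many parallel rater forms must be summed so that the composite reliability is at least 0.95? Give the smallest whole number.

14

k ≥ ρ*(1−ρ₁)/(ρ₁(1−ρ*)) = 0.95·0.41 / (0.59·0.05) = 13.203.
Smallest integer k = 14.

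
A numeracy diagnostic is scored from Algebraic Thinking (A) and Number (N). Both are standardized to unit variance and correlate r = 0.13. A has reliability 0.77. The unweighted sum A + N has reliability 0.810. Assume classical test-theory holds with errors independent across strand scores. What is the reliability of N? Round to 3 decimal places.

0.801

Var(A+N) = 2 + 2·0.13 = 2.260.
True-score variance = ρ_A + ρ_N + 2·0.13, so 0.810 = (0.77 + ρ_N + 0.26) / 2.260.
ρ_N = 0.810·2.260 − 0.77 − 0.26 = 0.801.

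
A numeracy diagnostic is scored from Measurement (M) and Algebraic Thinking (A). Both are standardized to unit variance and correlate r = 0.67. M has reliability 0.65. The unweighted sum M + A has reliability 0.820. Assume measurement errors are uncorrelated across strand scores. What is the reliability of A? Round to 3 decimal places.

0.749

Var(M+A) = 2 + 2·0.67 = 3.340.
True-score variance = ρ_M + ρ_A + 2·0.67, so 0.820 = (0.65 + ρ_A + 1.34) / 3.340.
ρ_A = 0.820·3.340 − 0.65 − 1.34 = 0.749.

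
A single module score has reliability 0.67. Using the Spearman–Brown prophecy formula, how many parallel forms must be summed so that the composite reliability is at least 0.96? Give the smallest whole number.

k ≥ ρ*(1−ρ₁)/(ρ₁(1−ρ*)) = 0.96·0.33 / (0.67·0.04) = 11.821.
Smallest integer k = 12.

12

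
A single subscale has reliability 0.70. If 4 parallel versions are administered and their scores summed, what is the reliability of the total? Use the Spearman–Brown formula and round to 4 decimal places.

ρ_k = kρ / (1 + (k−1)ρ) = 4·0.70 / (1 + 3·0.70) = 2.800 / 3.100 = 0.9032.

0.9032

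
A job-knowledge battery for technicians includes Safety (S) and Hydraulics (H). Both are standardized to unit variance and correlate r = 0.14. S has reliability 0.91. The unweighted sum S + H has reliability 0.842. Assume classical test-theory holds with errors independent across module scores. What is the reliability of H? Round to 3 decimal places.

0.730

Var(S+H) = 2 + 2·0.14 = 2.280.
True-score variance = ρ_S + ρ_H + 2·0.14, so 0.842 = (0.91 + ρ_H + 0.28) / 2.280.
ρ_H = 0.842·2.280 − 0.91 − 0.28 = 0.730.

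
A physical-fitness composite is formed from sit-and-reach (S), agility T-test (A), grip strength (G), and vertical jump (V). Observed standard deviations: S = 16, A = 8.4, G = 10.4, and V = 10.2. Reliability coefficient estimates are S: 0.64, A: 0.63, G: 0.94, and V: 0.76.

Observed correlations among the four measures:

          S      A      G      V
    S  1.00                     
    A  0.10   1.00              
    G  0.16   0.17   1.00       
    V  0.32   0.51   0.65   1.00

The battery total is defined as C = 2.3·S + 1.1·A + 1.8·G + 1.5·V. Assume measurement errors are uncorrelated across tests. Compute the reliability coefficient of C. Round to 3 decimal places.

0.816

Var(C) = 2.3²·16² + 1.1²·8.4² + 1.8²·10.4² + 1.5²·10.2² + 2·[2.53·16·8.4·0.10 + 4.14·16·10.4·0.16 + 3.45·16·10.2·0.32 + 1.98·8.4·10.4·0.17 + 1.65·8.4·10.2·0.51 + 2.7·10.4·10.2·0.65] = 2024.15 + 1224.15 = 3248.3.
Because errors are independent across components, Cov(Tᵢ,Tⱼ) = Cov(Xᵢ,Xⱼ); the off-diagonal part of the true-score variance is the same as above.
True-score variance = [2.3²·16²·0.64 + 1.1²·8.4²·0.63 + 1.8²·10.4²·0.94 + 1.5²·10.2²·0.76] + 1224.15 = 1427.82 + 1224.15 = 2651.97.
Reliability = 2651.97 / 3248.3 = 0.816.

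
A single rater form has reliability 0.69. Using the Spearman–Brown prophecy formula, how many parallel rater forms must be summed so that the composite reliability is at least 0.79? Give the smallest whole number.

k ≥ ρ*(1−ρ₁)/(ρ₁(1−ρ*)) = 0.79·0.31 / (0.69·0.21) = 1.690.
Smallest integer k = 2.

2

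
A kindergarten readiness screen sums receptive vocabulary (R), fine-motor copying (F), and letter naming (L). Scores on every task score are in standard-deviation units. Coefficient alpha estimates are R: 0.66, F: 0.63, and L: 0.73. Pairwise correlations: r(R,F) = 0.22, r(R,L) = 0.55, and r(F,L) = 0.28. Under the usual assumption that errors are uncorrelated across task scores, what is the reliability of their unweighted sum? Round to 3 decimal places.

0.808

Var(R+F+L) = 3 + 2·[0.22 + 0.55 + 0.28] = 3 + 2.1 = 5.1.
Under uncorrelated errors the observed covariances equal the true-score covariances, so only the own-variance terms attenuate.
True-score variance = [0.66 + 0.63 + 0.73] + 2.1 = 2.02 + 2.1 = 4.12.
Reliability = 4.12 / 5.1 = 0.808.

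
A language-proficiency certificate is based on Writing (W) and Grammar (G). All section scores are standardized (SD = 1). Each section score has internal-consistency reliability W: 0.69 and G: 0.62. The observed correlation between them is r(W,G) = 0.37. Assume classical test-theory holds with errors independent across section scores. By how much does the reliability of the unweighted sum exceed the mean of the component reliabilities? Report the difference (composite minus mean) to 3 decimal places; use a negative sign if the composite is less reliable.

0.093

Var(sum) = 2 + 0.74 = 2.74; true-score variance = 1.31 + 0.74 = 2.05; composite reliability = 0.7482.
Mean component reliability = 0.6550.
Difference = 0.7482 − 0.6550 = 0.093.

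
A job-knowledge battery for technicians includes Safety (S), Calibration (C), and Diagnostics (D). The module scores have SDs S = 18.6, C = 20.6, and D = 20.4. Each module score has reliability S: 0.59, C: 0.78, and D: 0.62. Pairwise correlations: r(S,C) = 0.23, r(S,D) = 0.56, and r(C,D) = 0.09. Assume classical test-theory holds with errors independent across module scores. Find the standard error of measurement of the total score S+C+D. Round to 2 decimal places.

19.83

Var(total) = 1186.48 + 676.87 = 1863.35.
True-score variance = 793.136 + 676.87 = 1470.01, so reliability = 0.7889.
Error variance = 1863.35 − 1470.01 = 393.344; SEM = √393.344 = 19.83.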